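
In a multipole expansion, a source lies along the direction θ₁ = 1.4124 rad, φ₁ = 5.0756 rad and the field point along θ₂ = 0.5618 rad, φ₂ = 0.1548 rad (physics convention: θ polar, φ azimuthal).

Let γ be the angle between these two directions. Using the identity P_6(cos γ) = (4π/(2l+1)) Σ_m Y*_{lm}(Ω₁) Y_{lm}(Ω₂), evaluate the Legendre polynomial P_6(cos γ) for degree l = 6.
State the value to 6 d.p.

Term-by-term m-sum for l=6 (normalisation 4π/13 = 0.966644):
  m=-6: Y*=+0.256034-0.367526i  Y=+0.006611-0.008842i  product -0.001557-0.004693i
  m=-5: Y*=+0.240431+0.060179i  Y=+0.043448-0.042469i  product +0.013002-0.007596i
  m=-4: Y*=-0.028996-0.244690i  Y=+0.160939-0.114702i  product -0.032733-0.036054i
  m=-3: Y*=+0.239106-0.124835i  Y=+0.363495-0.182089i  product +0.064183-0.088915i
  m=-2: Y*=-0.135941-0.120783i  Y=+0.443334-0.141816i  product -0.077396-0.034268i
  m=-1: Y*=+0.097439-0.256369i  Y=+0.081009-0.012641i  product +0.004653-0.022000i
  m=+0: Y*=-0.163945-0.000000i  Y=-0.414049+0.000000i  product +0.067881+0.000000i
  m=+1: Y*=-0.097439-0.256369i  Y=-0.081009-0.012641i  product +0.004653+0.022000i
  m=+2: Y*=-0.135941+0.120783i  Y=+0.443334+0.141816i  product -0.077396+0.034268i
  m=+3: Y*=-0.239106-0.124835i  Y=-0.363495-0.182089i  product +0.064183+0.088915i
  m=+4: Y*=-0.028996+0.244690i  Y=+0.160939+0.114702i  product -0.032733+0.036054i
  m=+5: Y*=-0.240431+0.060179i  Y=-0.043448-0.042469i  product +0.013002+0.007596i
  m=+6: Y*=+0.256034+0.367526i  Y=+0.006611+0.008842i  product -0.001557+0.004693i
Total Σ_m = +0.008183-0.000000i. Multiply by 0.966644: +0.007910-0.000000i. P_6(cos γ) = 0.007910

0.007910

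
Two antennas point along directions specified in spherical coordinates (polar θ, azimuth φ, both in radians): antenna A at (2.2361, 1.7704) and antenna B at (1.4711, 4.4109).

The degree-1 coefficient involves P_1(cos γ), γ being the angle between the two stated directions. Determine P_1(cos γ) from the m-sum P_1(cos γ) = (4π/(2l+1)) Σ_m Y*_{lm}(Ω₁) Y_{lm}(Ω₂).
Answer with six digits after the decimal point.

Term-by-term m-sum for l=1 (normalisation 4π/3 = 4.188790):
  m=-1: (-0.053895+0.266414i) × (-0.102082+0.328273i) = -0.081955-0.044888i  (running Σ = -0.081955-0.044888i)
  m=0: (-0.301613-0.000000i) × (+0.048631+0.000000i) = -0.014668-0.000000i  (running Σ = -0.096622-0.044888i)
  m=1: (+0.053895+0.266414i) × (+0.102082+0.328273i) = -0.081955+0.044888i  (running Σ = -0.178577+0.000000i)
Σ over m = -0.178577+0.000000i; ×(4π/3) → -0.748022+0.000000i. Real part: -0.748022

-0.748022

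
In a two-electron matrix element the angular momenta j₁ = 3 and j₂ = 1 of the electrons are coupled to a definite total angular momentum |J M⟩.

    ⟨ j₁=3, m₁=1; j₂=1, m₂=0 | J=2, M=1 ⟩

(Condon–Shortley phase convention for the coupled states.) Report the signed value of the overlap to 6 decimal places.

j₁+j₂−J=2  J+j₁−j₂=4  J−j₁+j₂=0  j₁+j₂+J+1=7
(j₁±m₁, j₂±m₂, J±M) = (4,2,1,1,3,1)
P² = 96/7
sum k=1..1:
  [1] −1/6 = -1/6
S = -1/6
C² = P²·S² = 8/21 ; C = -0.617213

−√(8/21) ≈ -0.617213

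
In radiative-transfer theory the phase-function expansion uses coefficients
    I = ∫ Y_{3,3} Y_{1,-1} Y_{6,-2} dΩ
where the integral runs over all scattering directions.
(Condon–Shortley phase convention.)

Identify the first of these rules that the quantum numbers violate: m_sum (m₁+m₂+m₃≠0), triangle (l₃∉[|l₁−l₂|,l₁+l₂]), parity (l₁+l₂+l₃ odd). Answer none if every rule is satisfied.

triangle

m₁+m₂+m₃ = 3 − 1 − 2 = 0  ✓
triangle: need |l₁−l₂| ≤ l₃ ≤ l₁+l₂ = [2,4]; l₃=6 is outside  ✗
parity: l₁+l₂+l₃ = 10 is even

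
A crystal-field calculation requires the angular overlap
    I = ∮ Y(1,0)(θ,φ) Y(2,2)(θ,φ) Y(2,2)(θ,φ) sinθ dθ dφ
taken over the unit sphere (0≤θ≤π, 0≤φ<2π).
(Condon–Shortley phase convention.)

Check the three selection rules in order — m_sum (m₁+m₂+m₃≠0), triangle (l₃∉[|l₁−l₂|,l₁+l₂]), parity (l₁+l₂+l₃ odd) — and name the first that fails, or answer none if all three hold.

azimuthal sum: 0 + 2 + 2 = 4  ✗
1 ≤ 2 ≤ 3 (triangle on l)
L = 1 + 2 + 2 = 5 (odd)

m_sum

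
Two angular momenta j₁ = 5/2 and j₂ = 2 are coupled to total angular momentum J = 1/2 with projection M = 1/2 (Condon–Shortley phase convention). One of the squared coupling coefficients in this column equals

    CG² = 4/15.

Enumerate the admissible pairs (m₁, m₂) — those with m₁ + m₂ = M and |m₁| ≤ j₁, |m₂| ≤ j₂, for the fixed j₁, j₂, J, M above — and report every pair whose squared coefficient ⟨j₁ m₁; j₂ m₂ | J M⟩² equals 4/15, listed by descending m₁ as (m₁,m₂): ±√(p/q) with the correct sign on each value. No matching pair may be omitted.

Admissible pairs with m₁+m₂ = M = 1/2: (-3/2,2), (-1/2,1), (1/2,0), (3/2,-1), (5/2,-2)
  (m₁,m₂)=(5/2,-2): CG² = 1/3, CG = +√(1/3)
  (m₁,m₂)=(3/2,-1): CG² = 4/15, CG = −√(4/15)   ← matches the target
  (m₁,m₂)=(1/2,0): CG² = 1/5, CG = +√(1/5)
  (m₁,m₂)=(-1/2,1): CG² = 2/15, CG = −√(2/15)
  (m₁,m₂)=(-3/2,2): CG² = 1/15, CG = +√(1/15)
Pairs with CG² = 4/15: (3/2,-1): −√(4/15)

(3/2,-1): −√(4/15)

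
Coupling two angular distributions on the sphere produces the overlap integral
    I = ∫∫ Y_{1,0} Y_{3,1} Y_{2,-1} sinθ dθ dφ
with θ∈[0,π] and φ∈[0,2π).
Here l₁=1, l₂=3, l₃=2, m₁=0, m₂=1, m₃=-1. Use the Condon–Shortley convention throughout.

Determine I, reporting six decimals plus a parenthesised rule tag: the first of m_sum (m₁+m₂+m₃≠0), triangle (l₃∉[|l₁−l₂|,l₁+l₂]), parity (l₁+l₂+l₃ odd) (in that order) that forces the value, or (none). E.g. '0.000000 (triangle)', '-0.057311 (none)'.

m-sum 0 ✓  L=6 even ✓  2≤2≤4 ✓
Π(2lᵢ+1) = 3×7×5 = 105
triangle coeff Δ(1,3,2) = 1/105
Σ_t [1,1]: t=1:−1/4 = -1/4
(3j)²=3/35 [(1 3 2; 0 0 0)], sign=-1
Σ_t [1,1]: t=1:−1/6 = -1/6
(3j)²=8/105 [(1 3 2; 0 1 -1)], sign=+1
⇒ 4πI² = 24/35
I = (-1)√(24/35/(4π)) = -0.23359668
No selection rule forces the value: the integral is nonzero (none).

-0.233597 (none)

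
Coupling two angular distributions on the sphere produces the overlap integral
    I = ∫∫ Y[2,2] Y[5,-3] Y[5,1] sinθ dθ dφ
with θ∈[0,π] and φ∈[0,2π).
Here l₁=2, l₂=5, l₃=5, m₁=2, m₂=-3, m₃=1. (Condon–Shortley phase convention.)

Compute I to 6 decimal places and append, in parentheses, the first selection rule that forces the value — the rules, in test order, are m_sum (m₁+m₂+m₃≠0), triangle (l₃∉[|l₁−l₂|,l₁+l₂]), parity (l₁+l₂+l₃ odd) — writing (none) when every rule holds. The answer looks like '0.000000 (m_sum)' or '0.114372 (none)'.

Rules hold: Σm=0, L=12 even, 3≤5≤7.
N = 5·11·11 = 605
Δ = 2!·2!·8!/13! = 1/38610
Racah Σ t=0..2: t=0:+1/2880 t=1:−1/576 t=2:+1/2880 = -1/960
⇒ 3j(2 5 5; 0 0 0)² = 10/429, sgn +1
Racah Σ t=0..0: t=0:+1/5760 = 1/5760
⇒ 3j(2 5 5; 2 -3 1)² = 56/2145, sgn +1
4πI² = N·(3j₀)²·(3jₘ)² = 560/1521
I = +1·√(0.368179/4π) = 0.17116875
No selection rule forces the value: the integral is nonzero (none).

0.171169 (none)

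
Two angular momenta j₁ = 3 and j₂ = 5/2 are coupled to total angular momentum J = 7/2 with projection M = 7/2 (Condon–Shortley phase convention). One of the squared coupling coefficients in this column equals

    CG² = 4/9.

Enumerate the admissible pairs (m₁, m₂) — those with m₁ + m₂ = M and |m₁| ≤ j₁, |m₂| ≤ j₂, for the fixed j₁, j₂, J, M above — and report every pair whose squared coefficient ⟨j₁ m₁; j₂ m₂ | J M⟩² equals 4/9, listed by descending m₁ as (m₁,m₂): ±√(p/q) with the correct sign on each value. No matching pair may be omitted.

Admissible pairs with m₁+m₂ = M = 7/2: (1,5/2), (2,3/2), (3,1/2)
  (m₁,m₂)=(3,1/2): CG² = 1/3, CG = +√(1/3)
  (m₁,m₂)=(2,3/2): CG² = 4/9, CG = −√(4/9)   ← matches the target
  (m₁,m₂)=(1,5/2): CG² = 2/9, CG = +√(2/9)
Pairs with CG² = 4/9: (2,3/2): −√(4/9)

(2,3/2): −√(4/9)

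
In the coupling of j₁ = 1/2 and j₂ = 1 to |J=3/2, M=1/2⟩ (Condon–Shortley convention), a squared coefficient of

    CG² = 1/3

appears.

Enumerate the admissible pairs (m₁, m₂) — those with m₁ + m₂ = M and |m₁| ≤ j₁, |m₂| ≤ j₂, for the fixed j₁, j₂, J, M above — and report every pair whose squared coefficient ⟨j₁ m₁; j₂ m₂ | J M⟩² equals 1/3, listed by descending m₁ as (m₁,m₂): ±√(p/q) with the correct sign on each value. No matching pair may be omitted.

(-1/2,1): +√(1/3)

Admissible pairs with m₁+m₂ = M = 1/2: (-1/2,1), (1/2,0)
  (m₁,m₂)=(1/2,0): CG² = 2/3, CG = +√(2/3)
  (m₁,m₂)=(-1/2,1): CG² = 1/3, CG = +√(1/3)   ← matches the target
Pairs with CG² = 1/3: (-1/2,1): +√(1/3)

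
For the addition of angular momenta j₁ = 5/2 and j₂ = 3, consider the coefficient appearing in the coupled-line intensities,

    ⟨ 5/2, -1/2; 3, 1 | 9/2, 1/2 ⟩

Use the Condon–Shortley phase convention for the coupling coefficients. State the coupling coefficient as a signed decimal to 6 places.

−√(160/693) ≈ -0.480500

j₁+j₂−J=1  J+j₁−j₂=4  J−j₁+j₂=5  j₁+j₂+J+1=11
(j₁±m₁, j₂±m₂, J±M) = (2,3,4,2,5,4)
P² = 92160/77
sum k=0..1:
  [0] +1/144 = 1/144
  [1] −1/48 = -1/48
S = -1/72
C² = P²·S² = 160/693 ; C = -0.480500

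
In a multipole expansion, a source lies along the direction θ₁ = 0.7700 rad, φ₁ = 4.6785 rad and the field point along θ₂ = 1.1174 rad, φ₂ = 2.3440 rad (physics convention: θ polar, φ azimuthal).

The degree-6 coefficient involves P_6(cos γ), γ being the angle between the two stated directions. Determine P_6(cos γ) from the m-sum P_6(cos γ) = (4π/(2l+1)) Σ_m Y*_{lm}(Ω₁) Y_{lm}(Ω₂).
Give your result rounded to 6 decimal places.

Term-by-term m-sum for l=6 (normalisation 4π/13 = 0.966644):
  m=-6: Y*=(-0.053845, 0.011102)  Y=(0.018638, -0.254282)  product (0.001819, 0.013899)
  m=-5: Y*=(-0.033121, -0.193592)  Y=(0.285195, 0.322280)  product (0.052945, -0.065886)
  m=-4: Y*=(0.387642, -0.052871)  Y=(-0.258446, -0.012616)  product (-0.100852, 0.008774)
  m=-3: Y*=(0.042740, 0.418939)  Y=(-0.135058, 0.125521)  product (-0.058358, -0.051216)
  m=-2: Y*=(-0.076965, 0.005225)  Y=(0.007951, -0.325951)  product (0.001091, 0.025128)
  m=-1: Y*=(0.011831, 0.348987)  Y=(-0.051993, -0.053277)  product (0.017978, -0.018775)
  m=+0: Y*=(-0.186416, -0.000000)  Y=(0.329385, 0.000000)  product (-0.061402, -0.000000)
  m=+1: Y*=(-0.011831, 0.348987)  Y=(0.051993, -0.053277)  product (0.017978, 0.018775)
  m=+2: Y*=(-0.076965, -0.005225)  Y=(0.007951, 0.325951)  product (0.001091, -0.025128)
  m=+3: Y*=(-0.042740, 0.418939)  Y=(0.135058, 0.125521)  product (-0.058358, 0.051216)
  m=+4: Y*=(0.387642, 0.052871)  Y=(-0.258446, 0.012616)  product (-0.100852, -0.008774)
  m=+5: Y*=(0.033121, -0.193592)  Y=(-0.285195, 0.322280)  product (0.052945, 0.065886)
  m=+6: Y*=(-0.053845, -0.011102)  Y=(0.018638, 0.254282)  product (0.001819, -0.013899)
Σ over m = (-0.232155, -0.000000); ×(4π/13) → (-0.224411, -0.000000). Real part: -0.224411

-0.224411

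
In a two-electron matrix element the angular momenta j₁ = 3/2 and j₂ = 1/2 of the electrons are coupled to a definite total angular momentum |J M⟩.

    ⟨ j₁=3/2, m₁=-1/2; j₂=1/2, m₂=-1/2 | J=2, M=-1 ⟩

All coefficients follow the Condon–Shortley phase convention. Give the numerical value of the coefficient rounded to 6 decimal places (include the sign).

+√(3/4) ≈ +0.866025

triangle: 0!·3!·1!/5! = 6/120
(j±m)!: 1!·2!·0!·1!·1!·3! = 12
prefactor² = (2J+1)·Δ·N² = 3
  k=0: +1/(0!·0!·2!·0!·1!·1!) = 1/2
Σ = 1/2  ⇒  CG² = 3·(1/2)² = 3/4
CG = +√(3/4) = +0.866025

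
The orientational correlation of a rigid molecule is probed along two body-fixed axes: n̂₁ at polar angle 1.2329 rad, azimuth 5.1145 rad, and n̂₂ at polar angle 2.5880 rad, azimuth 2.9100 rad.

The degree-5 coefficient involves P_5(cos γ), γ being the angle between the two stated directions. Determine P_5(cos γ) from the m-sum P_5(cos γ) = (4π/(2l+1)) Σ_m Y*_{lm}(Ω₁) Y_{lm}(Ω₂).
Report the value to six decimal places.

Summing Y*_{l m}(θ₁,φ₁)·Y_{l m}(θ₂,φ₂) over m ∈ [−5, 5]; prefactor 4π/(2·5+1) = 1.142397:
  term(m=-5) = 0.00017 - 0.00647j   from Y*(Ω₁)=0.31392 + 0.14770j, Y(Ω₂)=-0.00748 - 0.01708j
  term(m=-4) = 0.03021 - 0.02097j   from Y*(Ω₁)=-0.01451 + 0.38522j, Y(Ω₂)=-0.05730 - 0.07626j
  term(m=-3) = -0.00083 - 0.00029j   from Y*(Ω₁)=0.00297 - 0.00113j, Y(Ω₂)=-0.21288 - 0.17742j
  term(m=-2) = -0.04672 - 0.14925j   from Y*(Ω₁)=0.23253 + 0.24145j, Y(Ω₂)=-0.41738 - 0.20845j
  term(m=-1) = 0.01601 - 0.02179j   from Y*(Ω₁)=-0.03369 + 0.07922j, Y(Ω₂)=-0.30565 - 0.07208j
  term(m=+0) = 0.08295 + 0.00000j   from Y*(Ω₁)=0.31280 + 0.00000j, Y(Ω₂)=0.26518 + 0.00000j
  term(m=+1) = 0.01601 + 0.02179j   from Y*(Ω₁)=0.03369 + 0.07922j, Y(Ω₂)=0.30565 - 0.07208j
  term(m=+2) = -0.04672 + 0.14925j   from Y*(Ω₁)=0.23253 - 0.24145j, Y(Ω₂)=-0.41738 + 0.20845j
  term(m=+3) = -0.00083 + 0.00029j   from Y*(Ω₁)=-0.00297 - 0.00113j, Y(Ω₂)=0.21288 - 0.17742j
  term(m=+4) = 0.03021 + 0.02097j   from Y*(Ω₁)=-0.01451 - 0.38522j, Y(Ω₂)=-0.05730 + 0.07626j
  term(m=+5) = 0.00017 + 0.00647j   from Y*(Ω₁)=-0.31392 + 0.14770j, Y(Ω₂)=0.00748 - 0.01708j
Total Σ_m = 0.08062 + 0.00000j. Multiply by 1.142397: 0.09210 + 0.00000j. P_5(cos γ) = 0.092097

0.092097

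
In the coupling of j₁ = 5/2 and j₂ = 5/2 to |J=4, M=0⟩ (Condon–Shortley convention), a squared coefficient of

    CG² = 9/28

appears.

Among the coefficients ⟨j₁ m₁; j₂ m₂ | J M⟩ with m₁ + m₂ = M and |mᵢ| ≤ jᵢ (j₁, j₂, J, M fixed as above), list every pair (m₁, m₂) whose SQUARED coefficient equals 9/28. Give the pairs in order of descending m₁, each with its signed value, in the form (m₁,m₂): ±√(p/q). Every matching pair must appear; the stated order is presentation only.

(3/2,-3/2): +√(9/28); (-3/2,3/2): −√(9/28)

Admissible pairs with m₁+m₂ = M = 0: (-5/2,5/2), (-3/2,3/2), (-1/2,1/2), (1/2,-1/2), (3/2,-3/2), (5/2,-5/2)
  (m₁,m₂)=(5/2,-5/2): CG² = 1/28, CG = +√(1/28)
  (m₁,m₂)=(3/2,-3/2): CG² = 9/28, CG = +√(9/28)   ← matches the target
  (m₁,m₂)=(1/2,-1/2): CG² = 1/7, CG = +√(1/7)
  (m₁,m₂)=(-1/2,1/2): CG² = 1/7, CG = −√(1/7)
  (m₁,m₂)=(-3/2,3/2): CG² = 9/28, CG = −√(9/28)   ← matches the target
  (m₁,m₂)=(-5/2,5/2): CG² = 1/28, CG = −√(1/28)
Pairs with CG² = 9/28: (3/2,-3/2): +√(9/28); (-3/2,3/2): −√(9/28)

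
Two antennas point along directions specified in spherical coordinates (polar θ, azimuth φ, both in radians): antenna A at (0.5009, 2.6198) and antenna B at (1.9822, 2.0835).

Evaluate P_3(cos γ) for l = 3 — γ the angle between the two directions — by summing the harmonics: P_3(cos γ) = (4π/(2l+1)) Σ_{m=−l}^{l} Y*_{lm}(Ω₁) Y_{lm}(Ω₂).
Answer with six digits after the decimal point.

Term-by-term m-sum for l=3 (normalisation 4π/7 = 1.795196):
  m=-3: (-0.00025 + 0.04620j) × (0.32109 + 0.01050j) = -0.00057 + 0.01483j  (running Σ = -0.00057 + 0.01483j)
  m=-2: (0.10401 - 0.17865j) × (0.17810 - 0.29352j) = -0.03391 - 0.06235j  (running Σ = -0.03448 - 0.04752j)
  m=-1: (-0.38304 + 0.22023j) × (0.02912 + 0.05173j) = -0.02255 - 0.01340j  (running Σ = -0.05703 - 0.06092j)
  m=0: (0.27724 + 0.00000j) × (0.32837 + 0.00000j) = 0.09104 + 0.00000j  (running Σ = 0.03401 - 0.06092j)
  m=1: (0.38304 + 0.22023j) × (-0.02912 + 0.05173j) = -0.02255 + 0.01340j  (running Σ = 0.01146 - 0.04752j)
  m=2: (0.10401 + 0.17865j) × (0.17810 + 0.29352j) = -0.03391 + 0.06235j  (running Σ = -0.02245 + 0.01483j)
  m=3: (0.00025 + 0.04620j) × (-0.32109 + 0.01050j) = -0.00057 - 0.01483j  (running Σ = -0.02302 + 0.00000j)
Accumulated sum -0.02302 + 0.00000j; after 4π/(2l+1) scaling, -0.04132 + 0.00000j ⇒ P_3 = -0.041321

-0.041321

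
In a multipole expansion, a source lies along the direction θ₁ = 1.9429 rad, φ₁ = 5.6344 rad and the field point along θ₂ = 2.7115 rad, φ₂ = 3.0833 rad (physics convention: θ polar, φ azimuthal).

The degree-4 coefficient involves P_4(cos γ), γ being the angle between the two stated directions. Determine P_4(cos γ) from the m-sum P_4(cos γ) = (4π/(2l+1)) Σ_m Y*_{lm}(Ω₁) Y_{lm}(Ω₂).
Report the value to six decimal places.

Summing Y*_{l m}(θ₁,φ₁)·Y_{l m}(θ₂,φ₂) over m ∈ [−4, 4]; prefactor 4π/(2·4+1) = 1.396263:
  m=-4: Y*=-0.28474 - 0.17319j  Y=0.01301 + 0.00309j  product -0.00317 - 0.00313j
  m=-3: Y*=0.13494 + 0.34225j  Y=0.08121 + 0.01435j  product 0.00605 + 0.02973j
  m=-2: Y*=-0.00585 + 0.02088j  Y=0.27628 + 0.03236j  product -0.00229 + 0.00558j
  m=-1: Y*=0.26489 - 0.20086j  Y=0.49813 + 0.02907j  product 0.13779 - 0.09235j
  m=+0: Y*=-0.03745 + 0.00000j  Y=0.22255 + 0.00000j  product -0.00834 + 0.00000j
  m=+1: Y*=-0.26489 - 0.20086j  Y=-0.49813 + 0.02907j  product 0.13779 + 0.09235j
  m=+2: Y*=-0.00585 - 0.02088j  Y=0.27628 - 0.03236j  product -0.00229 - 0.00558j
  m=+3: Y*=-0.13494 + 0.34225j  Y=-0.08121 + 0.01435j  product 0.00605 - 0.02973j
  m=+4: Y*=-0.28474 + 0.17319j  Y=0.01301 - 0.00309j  product -0.00317 + 0.00313j
Σ over m = 0.26841 - 0.00000j; ×(4π/9) → 0.37477 - 0.00000j. Real part: 0.374771

0.374771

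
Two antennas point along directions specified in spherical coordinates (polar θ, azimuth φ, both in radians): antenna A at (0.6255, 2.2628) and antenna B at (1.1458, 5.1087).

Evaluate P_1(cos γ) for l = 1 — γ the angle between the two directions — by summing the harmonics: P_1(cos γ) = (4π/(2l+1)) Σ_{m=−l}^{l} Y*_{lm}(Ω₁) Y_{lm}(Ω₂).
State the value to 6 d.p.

-0.176013

Term-by-term m-sum for l=1 (normalisation 4π/3 = 4.188790):
  m=-1: Y*=-0.129076+0.155755i  Y=+0.121503+0.290363i  product -0.060909-0.018554i
  m=+0: Y*=+0.396096-0.000000i  Y=+0.201459+0.000000i  product +0.079797+0.000000i
  m=+1: Y*=+0.129076+0.155755i  Y=-0.121503+0.290363i  product -0.060909+0.018554i
Σ over m = -0.042020+0.000000i; ×(4π/3) → -0.176013+0.000000i. Real part: -0.176013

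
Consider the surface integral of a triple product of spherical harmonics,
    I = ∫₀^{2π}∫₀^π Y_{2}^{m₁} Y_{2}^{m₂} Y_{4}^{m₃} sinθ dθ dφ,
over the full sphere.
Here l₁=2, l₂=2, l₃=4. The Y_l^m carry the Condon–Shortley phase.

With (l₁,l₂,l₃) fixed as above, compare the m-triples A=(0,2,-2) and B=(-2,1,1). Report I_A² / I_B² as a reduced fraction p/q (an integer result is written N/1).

3/1

Shared (l₁,l₂,l₃)=(2,2,4): N and (l;000)² cancel in I_A²/I_B².
A: Δ = 0!·4!·4!/9! = 1/630; Racah Σ t=0..0: t=0:+1/96 = 1/96; ⇒ 3j(2 2 4; 0 2 -2)² = 1/42, sgn +1
B: Δ = 0!·4!·4!/9! = 1/630; Racah Σ t=0..0: t=0:+1/144 = 1/144; ⇒ 3j(2 2 4; -2 1 1)² = 1/126, sgn -1
I_A²/I_B² = (1/42)/(1/126) = 3/1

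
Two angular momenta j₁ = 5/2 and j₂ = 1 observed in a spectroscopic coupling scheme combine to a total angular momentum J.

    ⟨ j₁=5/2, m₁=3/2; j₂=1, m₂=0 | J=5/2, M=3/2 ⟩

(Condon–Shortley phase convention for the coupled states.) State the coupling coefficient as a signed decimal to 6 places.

j₁+j₂−J=1  J+j₁−j₂=4  J−j₁+j₂=1  j₁+j₂+J+1=7
(j₁±m₁, j₂±m₂, J±M) = (4,1,1,1,4,1)
P² = 576/35
sum k=0..1:
  [0] +1/6 = 1/6
  [1] −1/24 = -1/24
S = 1/8
C² = P²·S² = 9/35 ; C = +0.507093

+√(9/35) = +0.507093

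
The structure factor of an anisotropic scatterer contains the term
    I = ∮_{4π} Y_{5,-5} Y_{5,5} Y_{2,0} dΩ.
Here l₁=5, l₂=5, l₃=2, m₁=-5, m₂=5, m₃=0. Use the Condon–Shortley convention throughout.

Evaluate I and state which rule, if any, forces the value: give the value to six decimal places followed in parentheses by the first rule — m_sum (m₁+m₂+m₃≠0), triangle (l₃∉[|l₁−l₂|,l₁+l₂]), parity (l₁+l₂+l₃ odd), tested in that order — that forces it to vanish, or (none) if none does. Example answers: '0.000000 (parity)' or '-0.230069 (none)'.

0.242609 (none)

Rules hold: Σm=0, L=12 even, 0≤2≤10.
N = 11·11·5 = 605
Δ = 8!·2!·2!/13! = 1/38610
Racah Σ t=3..5: t=3:−1/2880 t=4:+1/576 t=5:−1/2880 = 1/960
⇒ 3j(5 5 2; 0 0 0)² = 10/429, sgn +1
Racah Σ t=8..8: t=8:+1/161280 = 1/161280
⇒ 3j(5 5 2; -5 5 0)² = 15/286, sgn +1
4πI² = N·(3j₀)²·(3jₘ)² = 125/169
I = +1·√(0.739645/4π) = 0.24260890
No selection rule forces the value: the integral is nonzero (none).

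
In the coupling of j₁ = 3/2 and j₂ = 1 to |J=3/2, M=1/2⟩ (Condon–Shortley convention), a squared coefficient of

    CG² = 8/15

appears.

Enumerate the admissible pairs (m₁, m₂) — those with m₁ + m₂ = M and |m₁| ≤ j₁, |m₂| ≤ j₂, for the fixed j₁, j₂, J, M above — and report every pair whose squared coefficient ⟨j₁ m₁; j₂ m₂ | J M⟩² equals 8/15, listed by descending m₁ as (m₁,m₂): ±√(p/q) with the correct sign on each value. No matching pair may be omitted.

Admissible pairs with m₁+m₂ = M = 1/2: (-1/2,1), (1/2,0), (3/2,-1)
  (m₁,m₂)=(3/2,-1): CG² = 2/5, CG = +√(2/5)
  (m₁,m₂)=(1/2,0): CG² = 1/15, CG = +√(1/15)
  (m₁,m₂)=(-1/2,1): CG² = 8/15, CG = −√(8/15)   ← matches the target
Pairs with CG² = 8/15: (-1/2,1): −√(8/15)

(-1/2,1): −√(8/15)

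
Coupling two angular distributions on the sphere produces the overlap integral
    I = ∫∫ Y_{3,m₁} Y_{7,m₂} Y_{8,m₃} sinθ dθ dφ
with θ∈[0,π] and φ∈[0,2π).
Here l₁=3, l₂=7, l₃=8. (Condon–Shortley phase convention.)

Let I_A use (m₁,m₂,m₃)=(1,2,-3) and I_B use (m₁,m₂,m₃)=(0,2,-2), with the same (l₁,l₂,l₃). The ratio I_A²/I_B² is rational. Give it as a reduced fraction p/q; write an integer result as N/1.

l's match ⇒ only the (l;m) 3-j factors differ between A and B.
A: triangle coeff Δ(3,7,8) = 1/5290740; Σ_t [0,2]: t=0:+1/17418240 t=1:−1/5806080 t=2:+1/29030400 = -1/12441600; (3j)²=154/12597 [(3 7 8; 1 2 -3)], sign=+1
B: triangle coeff Δ(3,7,8) = 1/5290740; Σ_t [0,2]: t=0:+1/26127360 t=1:−1/3870720 t=2:+1/7257600 = -43/522547200; (3j)²=1849/352716 [(3 7 8; 0 2 -2)], sign=-1
I_A²/I_B² = (154/12597)/(1849/352716) = 4312/1849

4312/1849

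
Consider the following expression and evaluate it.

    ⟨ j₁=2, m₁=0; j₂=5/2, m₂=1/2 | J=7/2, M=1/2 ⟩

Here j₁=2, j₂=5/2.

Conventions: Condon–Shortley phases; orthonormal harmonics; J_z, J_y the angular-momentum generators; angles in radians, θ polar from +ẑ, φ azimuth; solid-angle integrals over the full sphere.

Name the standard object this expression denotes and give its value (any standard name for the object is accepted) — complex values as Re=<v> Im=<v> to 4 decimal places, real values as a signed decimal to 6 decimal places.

Clebsch–Gordan coefficient, −√(4/105) ≈ -0.195180

This is a Clebsch–Gordan (vector-coupling) coefficient.
j₁+j₂−J=1  J+j₁−j₂=3  J−j₁+j₂=4  j₁+j₂+J+1=9
(j₁±m₁, j₂±m₂, J±M) = (2,2,3,2,4,3)
P² = 768/35
sum k=0..1:
  [0] +1/12 = 1/12
  [1] −1/8 = -1/8
S = -1/24
C² = P²·S² = 4/105 ; C = -0.195180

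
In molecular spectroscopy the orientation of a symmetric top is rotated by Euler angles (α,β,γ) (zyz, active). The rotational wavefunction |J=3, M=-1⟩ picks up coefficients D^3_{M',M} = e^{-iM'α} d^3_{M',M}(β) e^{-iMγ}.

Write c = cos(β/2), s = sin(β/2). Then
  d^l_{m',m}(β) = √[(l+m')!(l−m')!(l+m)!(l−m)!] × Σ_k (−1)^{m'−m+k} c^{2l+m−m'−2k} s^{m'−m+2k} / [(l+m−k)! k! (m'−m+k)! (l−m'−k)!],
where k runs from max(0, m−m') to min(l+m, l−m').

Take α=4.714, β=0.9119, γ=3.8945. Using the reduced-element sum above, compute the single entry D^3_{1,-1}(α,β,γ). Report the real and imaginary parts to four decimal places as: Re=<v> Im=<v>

Re=0.3555 Im=-0.3806

Split into d^3_{1,-1}(β=0.9119) × two z-phases.
Half-angle: c=0.897843, s=0.440315. N=√(24·2·2·24)=48.000000
k∈{0,1,2} keeps every argument non-negative
  k=0: (−1)^2·48.0000/(8)·0.8978^4·0.4403^2 = +0.755929
  k=1: (−1)^3·48.0000/(6)·0.8978^2·0.4403^4 = -0.242408
  k=2: (−1)^4·48.0000/(48)·0.8978^0·0.4403^6 = +0.007288
d^3_{1,-1}(0.9119) = +0.755929 -0.242408 +0.007288 = +0.520809
D = (+0.001611+0.999999i)·(+0.520809)·(-0.729704-0.683763i) = +0.355497-0.380609i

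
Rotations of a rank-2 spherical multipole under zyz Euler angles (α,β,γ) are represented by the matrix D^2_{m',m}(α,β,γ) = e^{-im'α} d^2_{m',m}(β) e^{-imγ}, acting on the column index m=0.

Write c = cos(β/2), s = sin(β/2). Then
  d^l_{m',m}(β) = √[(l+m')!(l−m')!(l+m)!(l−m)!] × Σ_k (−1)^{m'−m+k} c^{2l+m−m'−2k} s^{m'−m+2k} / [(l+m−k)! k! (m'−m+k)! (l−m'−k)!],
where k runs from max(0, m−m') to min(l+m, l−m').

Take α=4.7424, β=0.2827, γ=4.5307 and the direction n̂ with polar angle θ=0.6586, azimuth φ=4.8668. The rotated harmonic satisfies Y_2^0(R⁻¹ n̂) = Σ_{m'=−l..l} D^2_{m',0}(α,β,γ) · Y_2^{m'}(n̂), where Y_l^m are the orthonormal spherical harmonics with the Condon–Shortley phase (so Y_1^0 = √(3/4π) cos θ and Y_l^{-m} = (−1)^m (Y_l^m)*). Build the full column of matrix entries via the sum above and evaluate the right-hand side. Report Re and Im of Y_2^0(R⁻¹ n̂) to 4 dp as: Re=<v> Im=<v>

Re=0.5009 Im=0.0000

Need the full column D^2_{m',0} for m'=−2..2 at α=4.7424, β=0.2827, γ=4.5307.
cos(β/2)=0.990027, sin(β/2)=0.140880
d^2_{-2,0}: single k=2 term ⇒ +0.047650;  D = -0.047565-0.002858i
d^2_{-1,0}: k∈[1..2] ⇒ +0.334861 -0.006781 = +0.328081;  D = +0.009845-0.327933i
d^2_{0,0}: k∈[0..2] ⇒ +0.960700 -0.077813 +0.000394 = +0.883281;  D = +0.883281+0.000000i
d^2_{1,0}: k∈[0..1] ⇒ -0.334861 +0.006781 = -0.328081;  D = -0.009845-0.327933i
d^2_{2,0}: single k=0 term ⇒ +0.047650;  D = -0.047565+0.002858i
Y_2^{m'}(θ=0.6586,φ=4.8668) and Σ D·Y over m':
  (-0.0476-0.0029i)·(-0.1378+0.0440i)  (+0.0098-0.3279i)·(+0.0575+0.3695i)  (+0.8833+0.0000i)·(+0.2764+0.0000i)  (-0.0098-0.3279i)·(-0.0575+0.3695i)  (-0.0476+0.0029i)·(-0.1378-0.0440i)
Y_2^0(R⁻¹ n̂) = +0.500947-0.000000i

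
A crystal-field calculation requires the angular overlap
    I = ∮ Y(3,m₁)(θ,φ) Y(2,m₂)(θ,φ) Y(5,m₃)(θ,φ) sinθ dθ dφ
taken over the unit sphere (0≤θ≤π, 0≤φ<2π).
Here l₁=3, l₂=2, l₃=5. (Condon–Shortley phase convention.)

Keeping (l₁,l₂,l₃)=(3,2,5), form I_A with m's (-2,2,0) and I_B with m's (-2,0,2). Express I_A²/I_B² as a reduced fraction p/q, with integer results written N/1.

Shared (l₁,l₂,l₃)=(3,2,5): N and (l;000)² cancel in I_A²/I_B².
A: Δ = 0!·6!·4!/11! = 1/2310; Racah Σ t=0..0: t=0:+1/2880 = 1/2880; ⇒ 3j(3 2 5; -2 2 0)² = 1/462, sgn -1
B: Δ = 0!·6!·4!/11! = 1/2310; Racah Σ t=0..0: t=0:+1/480 = 1/480; ⇒ 3j(3 2 5; -2 0 2)² = 3/110, sgn -1
I_A²/I_B² = (1/462)/(3/110) = 5/63

5/63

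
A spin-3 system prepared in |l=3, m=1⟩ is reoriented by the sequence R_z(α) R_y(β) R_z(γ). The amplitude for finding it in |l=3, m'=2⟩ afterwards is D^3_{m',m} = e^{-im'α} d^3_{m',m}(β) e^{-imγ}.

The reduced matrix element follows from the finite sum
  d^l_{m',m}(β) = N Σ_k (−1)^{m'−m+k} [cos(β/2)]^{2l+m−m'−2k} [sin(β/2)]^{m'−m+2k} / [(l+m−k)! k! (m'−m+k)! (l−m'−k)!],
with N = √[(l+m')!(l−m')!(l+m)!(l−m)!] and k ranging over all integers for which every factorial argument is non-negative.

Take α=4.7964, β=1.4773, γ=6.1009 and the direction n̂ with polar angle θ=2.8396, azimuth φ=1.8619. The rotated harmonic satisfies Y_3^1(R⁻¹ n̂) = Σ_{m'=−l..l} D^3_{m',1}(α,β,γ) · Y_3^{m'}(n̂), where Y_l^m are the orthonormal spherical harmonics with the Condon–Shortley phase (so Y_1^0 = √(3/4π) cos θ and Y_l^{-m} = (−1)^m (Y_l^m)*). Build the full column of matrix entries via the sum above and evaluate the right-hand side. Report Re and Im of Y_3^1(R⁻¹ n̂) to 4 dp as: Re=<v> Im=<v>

Need the full column D^3_{m',1} for m'=−3..3 at α=4.7964, β=1.4773, γ=6.1009.
cos(β/2)=0.739378, sin(β/2)=0.673290
d^3_{-3,1}: single k=4 term ⇒ +0.435099;  D = -0.183086+0.394703i
d^3_{-2,1}: k∈[3..4] ⇒ +0.780256 -0.323503 = +0.456753;  D = -0.429013-0.156751i
d^3_{-1,1}: k∈[2..4] ⇒ +0.812873 -0.898737 +0.093157 = +0.007292;  D = +0.001919-0.007035i
d^3_{0,1}: k∈[1..3] ⇒ +0.515378 -1.282091 +0.354380 = -0.412333;  D = -0.405501-0.074747i
d^3_{1,1}: k∈[0..2] ⇒ +0.163380 -1.083830 +0.674053 = -0.246397;  D = +0.024176-0.245208i
d^3_{2,1}: k∈[0..1] ⇒ -0.470474 +0.780256 = +0.309782;  D = -0.309751-0.004418i
d^3_{3,1}: single k=0 term ⇒ +0.524707;  D = -0.036567-0.523431i
Y_3^{m'}(θ=2.8396,φ=1.8619) and Σ D·Y over m':
  (-0.1831+0.3947i)·(+0.0084+0.0071i)  (-0.4290-0.1568i)·(+0.0721-0.0475i)  (+0.0019-0.0070i)·(-0.0981-0.3276i)  (-0.4055-0.0747i)·(-0.5550+0.0000i)  (+0.0242-0.2452i)·(+0.0981-0.3276i)  (-0.3098-0.0044i)·(+0.0721+0.0475i)  (-0.0366-0.5234i)·(-0.0084+0.0071i)
Y_3^1(R⁻¹ n̂) = +0.083787+0.009776i

Re=0.0838 Im=0.0098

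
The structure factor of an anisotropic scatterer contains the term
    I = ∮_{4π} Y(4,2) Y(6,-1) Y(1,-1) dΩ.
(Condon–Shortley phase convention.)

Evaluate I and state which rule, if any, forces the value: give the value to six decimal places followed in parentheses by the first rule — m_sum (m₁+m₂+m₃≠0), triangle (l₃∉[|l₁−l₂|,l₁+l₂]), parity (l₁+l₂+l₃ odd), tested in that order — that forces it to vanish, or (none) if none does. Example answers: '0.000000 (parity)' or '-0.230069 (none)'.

|4−6|≤1≤4+6 violated ⇒ I = 0

0.000000 (triangle)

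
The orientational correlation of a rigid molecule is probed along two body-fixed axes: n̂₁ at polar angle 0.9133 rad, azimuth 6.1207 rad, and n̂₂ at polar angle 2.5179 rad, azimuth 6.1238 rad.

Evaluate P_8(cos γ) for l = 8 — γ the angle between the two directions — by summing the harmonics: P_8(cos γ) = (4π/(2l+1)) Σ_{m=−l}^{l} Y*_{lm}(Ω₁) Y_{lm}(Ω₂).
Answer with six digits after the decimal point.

0.262262

Term-by-term m-sum for l=8 (normalisation 4π/17 = 0.739198):
  m=-8: (+0.021252-0.076515i) × (+0.002033+0.006674i) = +0.000554-0.000014i  (running Σ = +0.000554-0.000014i)
  m=-7: (+0.102997-0.222580i) × (-0.017050-0.034842i) = -0.009511+0.000206i  (running Σ = -0.008957+0.000193i)
  m=-6: (+0.239101-0.352599i) × (+0.076510+0.108431i) = +0.056526-0.001052i  (running Σ = +0.047569-0.000859i)
  m=-5: (+0.276324-0.291680i) × (-0.215781-0.220814i) = -0.124032+0.001923i  (running Σ = -0.076463+0.001064i)
  m=-4: (+0.037675-0.028637i) × (+0.382330+0.283203i) = +0.022514-0.000279i  (running Σ = -0.053949+0.000785i)
  m=-3: (-0.297136+0.157519i) × (-0.351189-0.182011i) = +0.133021-0.001237i  (running Σ = +0.079072-0.000452i)
  m=-2: (-0.224495+0.075636i) × (-0.045227-0.014926i) = +0.011282-0.000070i  (running Σ = +0.090354-0.000522i)
  m=-1: (+0.235961-0.038681i) × (+0.410462+0.065981i) = +0.099405-0.000308i  (running Σ = +0.189759-0.000831i)
  m=0: (+0.277095-0.000000i) × (-0.089230+0.000000i) = -0.024725+0.000000i  (running Σ = +0.165034-0.000831i)
  m=1: (-0.235961-0.038681i) × (-0.410462+0.065981i) = +0.099405+0.000308i  (running Σ = +0.264439-0.000522i)
  m=2: (-0.224495-0.075636i) × (-0.045227+0.014926i) = +0.011282+0.000070i  (running Σ = +0.275721-0.000452i)
  m=3: (+0.297136+0.157519i) × (+0.351189-0.182011i) = +0.133021+0.001237i  (running Σ = +0.408742+0.000785i)
  m=4: (+0.037675+0.028637i) × (+0.382330-0.283203i) = +0.022514+0.000279i  (running Σ = +0.431256+0.001064i)
  m=5: (-0.276324-0.291680i) × (+0.215781-0.220814i) = -0.124032-0.001923i  (running Σ = +0.307224-0.000859i)
  m=6: (+0.239101+0.352599i) × (+0.076510-0.108431i) = +0.056526+0.001052i  (running Σ = +0.363750+0.000193i)
  m=7: (-0.102997-0.222580i) × (+0.017050-0.034842i) = -0.009511-0.000206i  (running Σ = +0.354239-0.000014i)
  m=8: (+0.021252+0.076515i) × (+0.002033-0.006674i) = +0.000554+0.000014i  (running Σ = +0.354793+0.000000i)
Total Σ_m = +0.354793+0.000000i. Multiply by 0.739198: +0.262262+0.000000i. P_8(cos γ) = 0.262262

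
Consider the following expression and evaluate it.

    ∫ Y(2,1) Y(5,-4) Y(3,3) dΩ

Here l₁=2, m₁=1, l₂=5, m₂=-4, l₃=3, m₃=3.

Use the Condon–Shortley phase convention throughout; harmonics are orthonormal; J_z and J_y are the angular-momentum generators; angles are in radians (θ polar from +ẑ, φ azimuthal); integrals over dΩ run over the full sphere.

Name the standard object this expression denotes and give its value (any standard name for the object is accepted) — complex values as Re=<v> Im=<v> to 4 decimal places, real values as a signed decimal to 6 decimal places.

This is a Gaunt coefficient — the integral of a triple product of spherical harmonics over the sphere.
Checks pass: Σm=0; 10 even; l₃=3∈[3,7].
(2·2+1)(2·5+1)(2·3+1) = 385
Δ: 4! 0! 6! / 11! → 1/2310
sum: t=2:+1/144 = 1/144
3j²(2 5 3; 0 0 0) = Δ·Π!·Σ² = 10/231  (sign -1)
sum: t=1:−1/4320 = -1/4320
3j²(2 5 3; 1 -4 3) = Δ·Π!·Σ² = 2/55  (sign -1)
combine: 4πI² = 385·10/231·2/55 = 20/33
take √, sign +1: I = 0.21961050

Gaunt coefficient, +0.219610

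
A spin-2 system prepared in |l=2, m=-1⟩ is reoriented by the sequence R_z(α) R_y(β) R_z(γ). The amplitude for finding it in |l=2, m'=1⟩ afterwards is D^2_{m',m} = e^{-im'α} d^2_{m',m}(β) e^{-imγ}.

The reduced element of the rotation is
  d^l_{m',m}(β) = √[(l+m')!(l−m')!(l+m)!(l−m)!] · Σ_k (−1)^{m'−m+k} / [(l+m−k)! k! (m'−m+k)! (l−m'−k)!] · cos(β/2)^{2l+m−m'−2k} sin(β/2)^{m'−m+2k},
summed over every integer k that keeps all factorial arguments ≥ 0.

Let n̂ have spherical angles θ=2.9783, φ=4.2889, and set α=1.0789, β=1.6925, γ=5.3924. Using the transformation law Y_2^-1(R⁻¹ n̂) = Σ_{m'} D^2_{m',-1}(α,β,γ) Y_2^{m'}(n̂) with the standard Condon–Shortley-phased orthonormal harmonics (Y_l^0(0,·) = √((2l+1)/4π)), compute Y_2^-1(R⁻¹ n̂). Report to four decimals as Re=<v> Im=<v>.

Need the full column D^2_{m',-1} for m'=−2..2 at α=1.0789, β=1.6925, γ=5.3924.
cos(β/2)=0.662796, sin(β/2)=0.748800
d^2_{-2,-1}: single k=1 term ⇒ +0.436049;  D = +0.130436+0.416083i
d^2_{-1,-1}: k∈[0..1] ⇒ +0.192983 -0.738946 = -0.545963;  D = -0.536331-0.102099i
d^2_{0,-1}: k∈[0..1] ⇒ -0.534049 +0.681637 = +0.147588;  D = +0.092804-0.114760i
d^2_{1,-1}: k∈[0..1] ⇒ +0.738946 -0.314386 = +0.424559;  D = -0.164897-0.391229i
d^2_{2,-1}: single k=0 term ⇒ -0.556554;  D = +0.554149+0.051689i
Y_2^{m'}(θ=2.9783,φ=4.2889) and Σ D·Y over m':
  (+0.1304+0.4161i)·(-0.0068-0.0076i)  (-0.5363-0.1021i)·(+0.0509-0.1130i)  (+0.0928-0.1148i)·(+0.6058+0.0000i)  (-0.1649-0.3912i)·(-0.0509-0.1130i)  (+0.5541+0.0517i)·(-0.0068+0.0076i)
Y_2^-1(R⁻¹ n̂) = -0.020271+0.024504i

Re=-0.0203 Im=0.0245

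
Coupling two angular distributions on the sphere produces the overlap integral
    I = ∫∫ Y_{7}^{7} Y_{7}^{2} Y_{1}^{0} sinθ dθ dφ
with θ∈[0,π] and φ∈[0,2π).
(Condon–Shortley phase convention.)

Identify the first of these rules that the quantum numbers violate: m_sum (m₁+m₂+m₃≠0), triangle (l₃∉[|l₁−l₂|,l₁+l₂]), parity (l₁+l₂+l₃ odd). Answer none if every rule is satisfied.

m_sum

m₁+m₂+m₃ = 7 + 2 + 0 = 9  ✗
triangle: |7−7|=0 ≤ l₃=1 ≤ 7+7=14
parity: l₁+l₂+l₃ = 15 is odd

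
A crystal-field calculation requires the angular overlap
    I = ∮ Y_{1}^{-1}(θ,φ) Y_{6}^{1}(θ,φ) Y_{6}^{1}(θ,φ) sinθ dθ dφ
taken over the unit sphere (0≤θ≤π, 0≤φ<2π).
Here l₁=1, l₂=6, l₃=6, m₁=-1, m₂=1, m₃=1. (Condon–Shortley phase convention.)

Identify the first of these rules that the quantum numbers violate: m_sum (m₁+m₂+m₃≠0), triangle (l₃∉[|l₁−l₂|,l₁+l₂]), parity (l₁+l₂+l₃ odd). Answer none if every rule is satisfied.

Σmᵢ = 1  ✗
l₃∈[|l₁−l₂|,l₁+l₂]=[5,7], have l₃=6
Σlᵢ = 13 ⇒ odd

m_sum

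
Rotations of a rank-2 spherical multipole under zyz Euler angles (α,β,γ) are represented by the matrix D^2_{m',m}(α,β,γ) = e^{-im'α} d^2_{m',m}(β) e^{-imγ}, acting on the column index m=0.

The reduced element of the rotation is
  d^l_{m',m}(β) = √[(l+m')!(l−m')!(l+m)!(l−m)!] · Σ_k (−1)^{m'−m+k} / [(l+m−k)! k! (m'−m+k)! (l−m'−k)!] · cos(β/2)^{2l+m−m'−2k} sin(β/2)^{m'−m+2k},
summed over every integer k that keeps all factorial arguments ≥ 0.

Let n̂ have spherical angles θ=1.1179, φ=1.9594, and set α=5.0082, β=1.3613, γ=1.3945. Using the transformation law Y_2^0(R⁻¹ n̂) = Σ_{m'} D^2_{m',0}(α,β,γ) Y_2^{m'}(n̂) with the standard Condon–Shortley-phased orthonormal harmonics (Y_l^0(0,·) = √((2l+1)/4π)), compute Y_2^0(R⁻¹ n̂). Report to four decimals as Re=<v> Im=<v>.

Need the full column D^2_{m',0} for m'=−2..2 at α=5.0082, β=1.3613, γ=1.3945.
cos(β/2)=0.777164, sin(β/2)=0.629298
d^2_{-2,0}: single k=2 term ⇒ +0.585887;  D = -0.486308-0.326754i
d^2_{-1,0}: k∈[1..2] ⇒ +0.723552 -0.474414 = +0.249138;  D = +0.072628-0.238317i
d^2_{0,0}: k∈[0..2] ⇒ +0.364796 -0.956750 +0.156829 = -0.435124;  D = -0.435124+0.000000i
d^2_{1,0}: k∈[0..1] ⇒ -0.723552 +0.474414 = -0.249138;  D = -0.072628-0.238317i
d^2_{2,0}: single k=0 term ⇒ +0.585887;  D = -0.486308+0.326754i
Y_2^{m'}(θ=1.1179,φ=1.9594) and Σ D·Y over m':
  (-0.4863-0.3268i)·(-0.2226+0.2190i)  (+0.0726-0.2383i)·(-0.1152-0.2813i)  (-0.4351+0.0000i)·(-0.1342+0.0000i)  (-0.0726-0.2383i)·(+0.1152-0.2813i)  (-0.4863+0.3268i)·(-0.2226-0.2190i)
Y_2^0(R⁻¹ n̂) = +0.267278+0.000000i

Re=0.2673 Im=0.0000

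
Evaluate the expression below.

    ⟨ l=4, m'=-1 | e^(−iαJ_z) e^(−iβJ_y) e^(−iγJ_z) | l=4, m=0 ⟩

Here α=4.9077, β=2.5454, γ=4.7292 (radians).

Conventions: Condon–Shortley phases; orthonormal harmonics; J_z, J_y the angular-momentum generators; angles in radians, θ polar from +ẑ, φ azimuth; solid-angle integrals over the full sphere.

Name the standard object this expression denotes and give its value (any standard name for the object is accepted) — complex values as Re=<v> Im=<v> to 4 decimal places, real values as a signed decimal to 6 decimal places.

This is a Wigner D-matrix element — the rotation-matrix element ⟨l m'| R(α,β,γ) |l m⟩ in the angular-momentum basis.
D^4_{-1,0}(4.9077,2.5454,4.7292) = e^{-i·-1·4.9077}·d^4_{-1,0}(2.5454)·e^{-i·0·4.7292}. Compute d first:
Half-angle: c=0.293701, s=0.955897. N=√(6·120·24·24)=643.987578
The bounds max(0,m−m')=1 and min(l+m,l−m')=4 give 4 terms
  k=1: (−1)^0·643.9876/(144)·0.2937^7·0.9559^1 = +0.000806
  k=2: (−1)^1·643.9876/(24)·0.2937^5·0.9559^3 = -0.051219
  k=3: (−1)^2·643.9876/(24)·0.2937^3·0.9559^5 = +0.542549
  k=4: (−1)^3·643.9876/(144)·0.2937^1·0.9559^7 = -0.957854
d^4_{-1,0}(2.5454) = +0.000806 -0.051219 +0.542549 -0.957854 = -0.465718
Phases: e^{-i·(-1)·4.9077}=+0.194072-0.980987i, e^{-i·(0)·4.7292}=+1.000000+0.000000i ⇒ D=-0.090383+0.456863i

Wigner D-matrix element, Re=-0.0904 Im=0.4569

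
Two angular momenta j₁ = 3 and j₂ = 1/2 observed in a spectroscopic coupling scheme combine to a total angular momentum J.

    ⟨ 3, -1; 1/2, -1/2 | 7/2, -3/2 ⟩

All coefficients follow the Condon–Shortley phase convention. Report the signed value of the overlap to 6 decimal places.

√[8·0!6!1!/8! · 2!4!0!1!2!5!] = √(11520/7)
  +(−1)^0/∏(0,0,4,0,2,1)! = 1/48  (running 1/48)
⟨..|..⟩ = √(11520/7)·(1/48) = +0.845154

+0.845154  (= +√(5/7))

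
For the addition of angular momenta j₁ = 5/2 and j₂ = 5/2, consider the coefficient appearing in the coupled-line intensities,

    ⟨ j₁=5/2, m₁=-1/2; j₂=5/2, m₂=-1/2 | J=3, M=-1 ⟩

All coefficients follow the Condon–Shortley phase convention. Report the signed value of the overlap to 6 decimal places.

triangle: 2!*3!*3!/9! = 72/362880
(j±m)!: 2!*3!*2!*3!*2!*4! = 6912
prefactor² = (2J+1)*Δ*N² = 48/5
  k=0: +1/(0!*2!*3!*2!*0!*1!) = 1/24
  k=1: −1/(1!*1!*2!*1!*1!*2!) = -1/4
  k=2: +1/(2!*0!*1!*0!*2!*3!) = 1/24
Σ = -1/6  ⇒  CG² = 48/5*(-1/6)² = 4/15
CG = −√(4/15) = -0.516398

−√(4/15) = -0.516398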